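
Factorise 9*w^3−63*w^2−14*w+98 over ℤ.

(w−7)*(9*w^2−14)

Group as (9*w^3−14*w) + (−63*w^2+98) = w*(9*w^2−14) − 7*(9*w^2−14).
Both groups share the factor (9*w^2−14).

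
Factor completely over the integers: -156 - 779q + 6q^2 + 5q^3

(5q + 1)(q + 13)(q - 12)

Among the possible rational roots, q = 12 is a root, giving the factor (q - 12) and quotient 5q^2 + 66q + 13.
The remaining quadratic factors as (5q + 1)(q + 13).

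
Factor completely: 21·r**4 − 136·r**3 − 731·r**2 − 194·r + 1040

(3·r + 8)·(7·r + 13)·(r − 1)·(r − 10)

Among the possible rational roots, r = −13/7 is a root, so (7·r + 13) is a factor; dividing leaves 3·r**3 − 25·r**2 − 58·r + 80.
Continuing, r = 10 is a root, so (r − 10) is a factor; dividing leaves 3·r**2 + 5·r − 8.
The remaining quadratic factors as (r − 1)(3·r + 8).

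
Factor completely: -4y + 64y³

Every term has a factor of 4y. Then 16y² - 1 = (4y)² − (1)².

4y(4y + 1)(4y - 1)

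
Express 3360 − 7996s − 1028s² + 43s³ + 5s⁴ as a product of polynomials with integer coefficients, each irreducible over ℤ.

(5s − 2)(s + 15)(s + 8)(s − 14)

Trying the rational-root candidates, s = −15 is a root, so (s + 15) is a factor; dividing leaves 5s³ − 32s² − 548s + 224.
Next, s = 2/5 is a root, giving the factor (5s − 2) and quotient s² − 6s − 112.
The remaining quadratic factors as (s + 8)(s − 14).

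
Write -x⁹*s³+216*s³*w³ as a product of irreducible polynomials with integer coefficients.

-s³*(x³-6*w)*(x⁶+6*x³*w+36*w²)

Factor out s³ first: what remains is -x⁹+216*w³.
Recognize a difference of cubes with the parts 6*w and x³.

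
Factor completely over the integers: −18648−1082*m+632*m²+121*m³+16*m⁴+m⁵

(m+7)*(m+9)*(m−4)*(m²+4*m+74)

Trying the rational-root candidates, m = 4 is a root, giving the factor (m−4) and quotient m⁴+20*m³+201*m²+1436*m+4662.
Next, m = −9 is a root, so (m+9) is a factor; dividing leaves m³+11*m²+102*m+518.
Then m = −7 is a root, giving the factor (m+7) and quotient m²+4*m+74.
The quadratic m²+4*m+74 has discriminant −280 < 0 and is irreducible over ℤ.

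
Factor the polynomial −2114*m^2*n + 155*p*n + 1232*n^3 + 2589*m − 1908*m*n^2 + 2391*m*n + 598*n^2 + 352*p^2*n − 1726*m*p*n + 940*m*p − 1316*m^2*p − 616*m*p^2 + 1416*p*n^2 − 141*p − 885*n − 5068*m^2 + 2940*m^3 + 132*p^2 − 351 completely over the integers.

Group: 15*m*(196*m^2 + 56*m*p + 42*m*n − 168*m − 32*p*n − 12*p − 88*n^2 + 39*n + 27) + (−11*p − 14*n − 13)*(196*m^2 + 56*m*p + 42*m*n − 168*m − 32*p*n − 12*p − 88*n^2 + 39*n + 27); both groups contain (196*m^2 + 56*m*p + 42*m*n − 168*m − 32*p*n − 12*p − 88*n^2 + 39*n + 27), so (15*m − 11*p − 14*n − 13) is a factor with cofactor 196*m^2 + 56*m*p + 42*m*n − 168*m − 32*p*n − 12*p − 88*n^2 + 39*n + 27.
The cofactor groups again: 196*m^2 + 56*m*p + 42*m*n − 168*m − 32*p*n − 12*p − 88*n^2 + 39*n + 27 = 14*m*(14*m + 4*p + 11*n − 9) + (−8*n − 3)*(14*m + 4*p + 11*n − 9); both groups contain (14*m + 4*p + 11*n − 9), giving (14*m − 8*n − 3)*(14*m + 4*p + 11*n − 9).

(14*m + 4*p + 11*n − 9)*(14*m − 8*n − 3)*(15*m − 11*p − 14*n − 13)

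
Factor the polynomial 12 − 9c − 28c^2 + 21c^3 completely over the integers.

(3c − 4)(7c^2 − 3)

Group as (21c^3 − 9c) + (−28c^2 + 12) = 3c(7c^2 − 3) − 4(7c^2 − 3).
Both groups share the factor (7c^2 − 3).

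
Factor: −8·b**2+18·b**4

Factor out 2·b**2, leaving 9·b**2−4, which is a difference of two squares.

2·b**2·(3·b+2)·(3·b−2)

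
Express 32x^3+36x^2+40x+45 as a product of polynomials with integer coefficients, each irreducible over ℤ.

Group as (32x^3+40x) + (36x^2+45) = 8x(4x^2+5) + 9(4x^2+5).
Both groups share the factor (4x^2+5).

(8x+9)(4x^2+5)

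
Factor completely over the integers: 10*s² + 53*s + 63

Need a pair with product 10·63 = 630 and sum 53: that's 18 and 35.
Split the middle term: 10*s² + 18*s + 35*s + 63 = 2*s*(5*s + 9) + 7*(5*s + 9).

(2*s + 7)*(5*s + 9)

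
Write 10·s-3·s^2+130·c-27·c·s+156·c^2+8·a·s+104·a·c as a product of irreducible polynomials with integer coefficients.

Group: 13·c·(8·a+12·c-3·s+10) + s·(8·a+12·c-3·s+10); both groups contain (8·a+12·c-3·s+10).

(13·c+s)·(8·a+12·c-3·s+10)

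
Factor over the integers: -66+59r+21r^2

(3r+11)(7r-6)

Need a pair with product 21·(-66) = -1386 and sum 59: that's 77 and -18.
Split the middle term: 21r^2+77r - 18r-66 = 7r(3r+11) - 6(3r+11).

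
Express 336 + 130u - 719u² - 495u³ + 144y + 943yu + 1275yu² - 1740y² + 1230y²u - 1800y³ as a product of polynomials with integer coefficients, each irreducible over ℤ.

-(10y - 11u + 7)(15y - 5u - 6)(12y + 9u + 8)

Group: 15y(-120y² + 42yu - 164y + 99u² + 25u - 56) + (-5u - 6)(-120y² + 42yu - 164y + 99u² + 25u - 56); both groups contain (-120y² + 42yu - 164y + 99u² + 25u - 56), so (15y - 5u - 6) is a factor with cofactor -120y² + 42yu - 164y + 99u² + 25u - 56.
The cofactor groups again: -120y² + 42yu - 164y + 99u² + 25u - 56 = -10y(12y + 9u + 8) + (11u - 7)(12y + 9u + 8); both groups contain (12y + 9u + 8), giving -(10y - 11u + 7)(12y + 9u + 8).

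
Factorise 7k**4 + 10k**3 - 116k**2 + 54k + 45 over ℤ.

(7k + 3)(k + 5)(k - 1)(k - 3)

Trying the rational-root candidates, k = -5 is a root, giving the factor (k + 5) and quotient 7k**3 - 25k**2 + 9k + 9.
Next, k = -3/7 is a root, giving the factor (7k + 3) and quotient k**2 - 4k + 3.
The remaining quadratic factors as (k - 3)(k - 1).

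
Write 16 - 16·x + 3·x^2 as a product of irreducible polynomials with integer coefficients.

Need a pair with product 3·16 = 48 and sum -16: that's -12 and -4.
Split the middle term: 3·x^2 - 12·x - 4·x + 16 = 3·x·(x - 4) - 4·(x - 4).

(3·x - 4)·(x - 4)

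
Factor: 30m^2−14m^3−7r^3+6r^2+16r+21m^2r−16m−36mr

−(2m+r−2)(7m−7r−8)(m−r)

Group: 7m(−2m^2+mr+2m+r^2−2r) + (−7r−8)(−2m^2+mr+2m+r^2−2r); both groups contain (−2m^2+mr+2m+r^2−2r), so (7m−7r−8) is a factor with cofactor −2m^2+mr+2m+r^2−2r.
The cofactor groups again: −2m^2+mr+2m+r^2−2r = −2m(m−r) + (−r+2)(m−r); both groups contain (m−r), giving −(2m+r−2)(m−r).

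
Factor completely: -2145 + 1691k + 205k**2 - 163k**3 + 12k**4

Among the possible rational roots, k = 13/3 is a root, giving the factor (3k - 13) and quotient 4k**3 - 37k**2 - 92k + 165.
Continuing, k = 5/4 is a root, so (4k - 5) is a factor; dividing leaves k**2 - 8k - 33.
The remaining quadratic factors as (k - 11)(k + 3).

(3k - 13)(4k - 5)(k + 3)(k - 11)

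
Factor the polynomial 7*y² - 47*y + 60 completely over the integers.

(7*y - 12)*(y - 5)

Need a pair with product 7·60 = 420 and sum -47: that's -12 and -35.
Split the middle term: 7*y² - 12*y - 35*y + 60 = y*(7*y - 12) - 5*(7*y - 12).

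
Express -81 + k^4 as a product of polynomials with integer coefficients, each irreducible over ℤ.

Write as (k^2)² − (9)², then factor k^2 - 9 once more.

(k + 3)(k - 3)(k^2 + 9)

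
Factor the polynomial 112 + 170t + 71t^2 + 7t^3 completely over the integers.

Trying the rational-root candidates, t = −8/7 is a root, giving the factor (7t + 8) and quotient t^2 + 9t + 14.
The remaining quadratic factors as (t + 7)(t + 2).

(7t + 8)(t + 2)(t + 7)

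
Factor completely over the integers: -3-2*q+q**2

(q+1)*(q-3)

Two integers with product -3 and sum -2 are 1 and -3.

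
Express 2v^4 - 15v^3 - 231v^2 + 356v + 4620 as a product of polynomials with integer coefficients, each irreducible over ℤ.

By the rational root theorem, v = -6 is a root, giving the factor (v + 6) and quotient 2v^3 - 27v^2 - 69v + 770.
Continuing, v = -11/2 is a root, giving the factor (2v + 11) and quotient v^2 - 19v + 70.
The remaining quadratic factors as (v - 14)(v - 5).

(2v + 11)(v + 6)(v - 14)(v - 5)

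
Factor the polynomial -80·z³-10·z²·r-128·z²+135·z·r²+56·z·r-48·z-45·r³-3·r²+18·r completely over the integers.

Group: 8·z·(-10·z²-5·z·r-16·z+15·r²+r-6) - 3·r·(-10·z²-5·z·r-16·z+15·r²+r-6); both groups contain (-10·z²-5·z·r-16·z+15·r²+r-6), so (8·z-3·r) is a factor with cofactor -10·z²-5·z·r-16·z+15·r²+r-6.
The cofactor groups again: -10·z²-5·z·r-16·z+15·r²+r-6 = -2·z·(5·z-5·r+3) + (-3·r-2)·(5·z-5·r+3); both groups contain (5·z-5·r+3), giving -(2·z+3·r+2)·(5·z-5·r+3).

-(8·z-3·r)·(5·z-5·r+3)·(2·z+3·r+2)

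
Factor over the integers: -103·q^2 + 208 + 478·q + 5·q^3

(5·q + 2)·(q - 13)·(q - 8)

By the rational root theorem, q = 13 is a root, giving the factor (q - 13) and quotient 5·q^2 - 38·q - 16.
The remaining quadratic factors as (q - 8)(5·q + 2).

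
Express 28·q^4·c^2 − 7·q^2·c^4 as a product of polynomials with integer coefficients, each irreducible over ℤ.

7·c^2·q^2·(2·q − c)·(2·q + c)

Every term has a factor of 7·q^2·c^2. Then 4·q^2 − c^2 = (2·q)² − (c)².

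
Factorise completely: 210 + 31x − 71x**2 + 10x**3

By the rational root theorem, x = 6 is a root, giving the factor (x − 6) and quotient 10x**2 − 11x − 35.
The remaining quadratic factors as (5x + 7)(2x − 5).

(2x − 5)(5x + 7)(x − 6)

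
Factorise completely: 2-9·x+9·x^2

Need a pair with product 9·2 = 18 and sum -9: that's -6 and -3.
Split the middle term: 9·x^2-6·x - 3·x+2 = 3·x·(3·x-2) - (3·x-2).

(3·x-1)·(3·x-2)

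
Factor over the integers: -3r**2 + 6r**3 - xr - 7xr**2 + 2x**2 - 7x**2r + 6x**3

Group: 3x(2x**2 - xr - 3r**2) + (-2r + 1)(2x**2 - xr - 3r**2); both groups contain (2x**2 - xr - 3r**2), so (3x - 2r + 1) is a factor with cofactor 2x**2 - xr - 3r**2.
The cofactor groups again: 2x**2 - xr - 3r**2 = x(2x - 3r) + r(2x - 3r); both groups contain (2x - 3r), giving (x + r)(2x - 3r).

(3x - 2r + 1)(2x - 3r)(x + r)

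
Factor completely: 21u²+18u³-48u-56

(6u+7)(3u²-8)

Group as (18u³-48u) + (21u²-56) = 6u(3u²-8) + 7(3u²-8).
Both groups share the factor (3u²-8).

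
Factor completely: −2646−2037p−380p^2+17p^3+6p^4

By the rational root theorem, p = 9 is a root, giving the factor (p−9) and quotient 6p^3+71p^2+259p+294.
Next, p = −7/3 is a root, so (3p+7) divides it; the quotient is 2p^2+19p+42.
The remaining quadratic factors as (2p+7)(p+6).

(2p+7)(3p+7)(p+6)(p−9)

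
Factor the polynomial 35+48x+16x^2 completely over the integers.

(4x+5)(4x+7)

Need a pair with product 16·35 = 560 and sum 48: that's 20 and 28.
Split the middle term: 16x^2+20x + 28x+35 = 4x(4x+5) + 7(4x+5).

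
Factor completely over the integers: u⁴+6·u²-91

(u²+13)·(u²-7)

Substitute w = u² to get a quadratic in w, then factor.
u²-7 is irreducible over ℤ (7 is not a perfect square).
u²+13 is irreducible over ℤ (always positive, so no real roots).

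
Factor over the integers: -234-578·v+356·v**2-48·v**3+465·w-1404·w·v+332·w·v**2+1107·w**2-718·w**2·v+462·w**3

(6·w-2·v+9)·(11·w-4·v+13)·(7·w-6·v-2)

Group: 7·w·(66·w**2-46·w·v+177·w+8·v**2-62·v+117) + (-6·v-2)·(66·w**2-46·w·v+177·w+8·v**2-62·v+117); both groups contain (66·w**2-46·w·v+177·w+8·v**2-62·v+117), so (7·w-6·v-2) is a factor with cofactor 66·w**2-46·w·v+177·w+8·v**2-62·v+117.
The cofactor groups again: 66·w**2-46·w·v+177·w+8·v**2-62·v+117 = 11·w·(6·w-2·v+9) + (-4·v+13)·(6·w-2·v+9); both groups contain (6·w-2·v+9), giving (11·w-4·v+13)·(6·w-2·v+9).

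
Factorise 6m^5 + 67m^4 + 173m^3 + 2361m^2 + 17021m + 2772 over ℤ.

Testing divisors of the constant over divisors of the leading coefficient, m = -7 is a root, so (m + 7) is a factor; dividing leaves 6m^4 + 25m^3 - 2m^2 + 2375m + 396.
Next, m = -1/6 is a root, so (6m + 1) divides it; the quotient is m^3 + 4m^2 - m + 396.
Then m = -9 is a root, giving the factor (m + 9) and quotient m^2 - 5m + 44.
The quadratic m^2 - 5m + 44 has discriminant -151 < 0 and is irreducible over ℤ.

(6m + 1)(m + 7)(m + 9)(m^2 - 5m + 44)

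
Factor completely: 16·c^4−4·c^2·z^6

Every term has a factor of 4·c^2; factoring it out leaves 4·c^2−z^6.
Recognize a difference of squares with the parts 2·c and z^3.

4·c^2·(2·c+z^3)·(2·c−z^3)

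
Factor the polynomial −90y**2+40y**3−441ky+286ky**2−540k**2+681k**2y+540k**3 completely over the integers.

Group: 9k(60k**2+49ky+10y**2) + (4y−9)(60k**2+49ky+10y**2); both groups contain (60k**2+49ky+10y**2), so (9k+4y−9) is a factor with cofactor 60k**2+49ky+10y**2.
The cofactor groups again: 60k**2+49ky+10y**2 = 12k(5k+2y) + 5y(5k+2y); both groups contain (5k+2y), giving (12k+5y)(5k+2y).

(12k+5y)(5k+2y)(9k+4y−9)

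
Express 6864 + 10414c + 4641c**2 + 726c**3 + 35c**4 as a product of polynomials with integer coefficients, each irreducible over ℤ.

(5c + 13)(7c + 8)(c + 11)(c + 6)

Testing divisors of the constant over divisors of the leading coefficient, c = −11 is a root, so (c + 11) divides it; the quotient is 35c**3 + 341c**2 + 890c + 624.
Continuing, c = −13/5 is a root, so (5c + 13) is a factor; dividing leaves 7c**2 + 50c + 48.
The remaining quadratic factors as (c + 6)(7c + 8).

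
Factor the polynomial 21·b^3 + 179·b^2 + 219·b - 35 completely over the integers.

Among the possible rational roots, b = -7 is a root, giving the factor (b + 7) and quotient 21·b^2 + 32·b - 5.
The remaining quadratic factors as (3·b + 5)(7·b - 1).

(3·b + 5)·(7·b - 1)·(b + 7)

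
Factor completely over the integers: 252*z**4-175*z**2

7*z**2*(6*z+5)*(6*z-5)

Pull out the common factor 7*z**2; 36*z**2-25 is a difference of squares.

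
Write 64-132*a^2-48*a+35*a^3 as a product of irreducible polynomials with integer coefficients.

Trying the rational-root candidates, a = 4/7 is a root, giving the factor (7*a-4) and quotient 5*a^2-16*a-16.
The remaining quadratic factors as (a-4)(5*a+4).

(5*a+4)*(7*a-4)*(a-4)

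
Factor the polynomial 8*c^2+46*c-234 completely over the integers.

Pull out the common factor 2, then factor the remaining trinomial.

2*(4*c-13)*(c+9)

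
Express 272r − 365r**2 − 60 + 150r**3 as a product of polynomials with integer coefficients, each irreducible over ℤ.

(5r − 2)(5r − 6)(6r − 5)

By the rational root theorem, r = 6/5 is a root, giving the factor (5r − 6) and quotient 30r**2 − 37r + 10.
The remaining quadratic factors as (6r − 5)(5r − 2).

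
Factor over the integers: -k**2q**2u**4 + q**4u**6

-q**2u**4(k + qu)(k - qu)

Pull out the common factor q**2u**4, leaving -k**2 + q**2u**2.
Recognize a difference of squares with the parts qu and k.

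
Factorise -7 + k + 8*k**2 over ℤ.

(8*k - 7)*(k + 1)

Need a pair with product 8·(-7) = -56 and sum 1: that's 8 and -7.
Split the middle term: 8*k**2 + 8*k - 7*k - 7 = 8*k*(k + 1) - 7*(k + 1).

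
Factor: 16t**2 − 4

4(2t + 1)(2t − 1)

Factor out 4, leaving 4t**2 − 1, which is a difference of two squares.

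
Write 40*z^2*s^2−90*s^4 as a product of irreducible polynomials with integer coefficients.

10*s^2*(2*z−3*s)*(2*z+3*s)

Every term has a factor of 10*s^2. Then 4*z^2−9*s^2 = (2*z)² − (3*s)².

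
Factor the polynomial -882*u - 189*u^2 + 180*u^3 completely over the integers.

9*u*(4*u + 7)*(5*u - 14)

Pull out the common factor 9*u, then factor the remaining trinomial.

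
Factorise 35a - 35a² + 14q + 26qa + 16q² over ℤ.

(8q - 7a + 7)(2q + 5a)

Group: 2q(8q - 7a + 7) + 5a(8q - 7a + 7); both groups contain (8q - 7a + 7).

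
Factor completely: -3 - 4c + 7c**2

(7c + 3)(c - 1)

Need a pair with product 7·(-3) = -21 and sum -4: that's 3 and -7.
Split the middle term: 7c**2 + 3c - 7c - 3 = c(7c + 3) - (7c + 3).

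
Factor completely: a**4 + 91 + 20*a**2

(a**2 + 13)*(a**2 + 7)

Substitute u = a**2 to get a quadratic in u, then factor.
a**2 + 7 is irreducible over ℤ (always positive, so no real roots).
a**2 + 13 is irreducible over ℤ (always positive, so no real roots).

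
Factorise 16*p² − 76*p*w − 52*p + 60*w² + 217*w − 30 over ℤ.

Group: 4*p*(4*p − 15*w + 2) + (−4*w − 15)*(4*p − 15*w + 2); both groups contain (4*p − 15*w + 2).

(4*p − 15*w + 2)*(4*p − 4*w − 15)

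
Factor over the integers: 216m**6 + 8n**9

Factor out 8 first: what remains is n**9 + 27m**6.
Recognize a sum of cubes with the parts 3m**2 and n**3.

8(n**3 + 3m**2)(n**6 - 3n**3m**2 + 9m**4)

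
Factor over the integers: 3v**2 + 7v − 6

(3v − 2)(v + 3)

Need a pair with product 3·(−6) = −18 and sum 7: that's −2 and 9.
Split the middle term: 3v**2 − 2v + 9v − 6 = v(3v − 2) + 3(3v − 2).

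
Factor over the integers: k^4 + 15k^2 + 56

Substitute u = k^2 to get a quadratic in u, then factor.
k^2 + 7 is irreducible over ℤ (always positive, so no real roots).
k^2 + 8 is irreducible over ℤ (always positive, so no real roots).

(k^2 + 7)(k^2 + 8)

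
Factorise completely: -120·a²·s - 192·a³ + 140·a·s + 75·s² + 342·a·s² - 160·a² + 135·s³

Group: 4·a·(-48·a² - 90·a·s - 40·a - 27·s² - 15·s) - 5·s·(-48·a² - 90·a·s - 40·a - 27·s² - 15·s); both groups contain (-48·a² - 90·a·s - 40·a - 27·s² - 15·s), so (4·a - 5·s) is a factor with cofactor -48·a² - 90·a·s - 40·a - 27·s² - 15·s.
The cofactor groups again: -48·a² - 90·a·s - 40·a - 27·s² - 15·s = -6·a·(8·a + 3·s) + (-9·s - 5)·(8·a + 3·s); both groups contain (8·a + 3·s), giving -(6·a + 9·s + 5)·(8·a + 3·s).

-(4·a - 5·s)·(6·a + 9·s + 5)·(8·a + 3·s)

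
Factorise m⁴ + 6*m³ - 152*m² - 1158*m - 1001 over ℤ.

By the rational root theorem, m = 13 is a root, giving the factor (m - 13) and quotient m³ + 19*m² + 95*m + 77.
Then m = -7 is a root, giving the factor (m + 7) and quotient m² + 12*m + 11.
The remaining quadratic factors as (m + 1)(m + 11).

(m + 1)*(m + 11)*(m + 7)*(m - 13)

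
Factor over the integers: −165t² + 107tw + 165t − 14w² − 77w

−(11t − 2w − 11)(15t − 7w)

Group: −15t(11t − 2w − 11) + 7w(11t − 2w − 11); both groups contain (11t − 2w − 11).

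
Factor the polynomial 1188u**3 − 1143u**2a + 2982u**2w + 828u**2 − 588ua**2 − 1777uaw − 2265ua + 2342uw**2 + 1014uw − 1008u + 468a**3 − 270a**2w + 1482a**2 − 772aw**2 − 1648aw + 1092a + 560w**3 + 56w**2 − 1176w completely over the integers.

Group: 12u(99u**2 + 12ua + 133uw + 69u − 36a**2 − 18aw − 114a + 40w**2 + 4w − 84) + (−13a + 14w)(99u**2 + 12ua + 133uw + 69u − 36a**2 − 18aw − 114a + 40w**2 + 4w − 84); both groups contain (99u**2 + 12ua + 133uw + 69u − 36a**2 − 18aw − 114a + 40w**2 + 4w − 84), so (12u − 13a + 14w) is a factor with cofactor 99u**2 + 12ua + 133uw + 69u − 36a**2 − 18aw − 114a + 40w**2 + 4w − 84.
The cofactor groups again: 99u**2 + 12ua + 133uw + 69u − 36a**2 − 18aw − 114a + 40w**2 + 4w − 84 = 9u(11u − 6a + 5w − 7) + (6a + 8w + 12)(11u − 6a + 5w − 7); both groups contain (11u − 6a + 5w − 7), giving (9u + 6a + 8w + 12)(11u − 6a + 5w − 7).

(12u − 13a + 14w)(11u − 6a + 5w − 7)(9u + 6a + 8w + 12)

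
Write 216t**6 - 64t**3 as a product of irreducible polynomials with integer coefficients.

Every term has a factor of 8t**3; factoring it out leaves 27t**3 - 8.
Recognize a difference of cubes with the parts 3t and 2.

8t**3(3t - 2)(9t**2 + 6t + 4)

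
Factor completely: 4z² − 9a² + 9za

Group: 4z(z + 3a) − 3a(z + 3a); both groups contain (z + 3a).

(4z − 3a)(z + 3a)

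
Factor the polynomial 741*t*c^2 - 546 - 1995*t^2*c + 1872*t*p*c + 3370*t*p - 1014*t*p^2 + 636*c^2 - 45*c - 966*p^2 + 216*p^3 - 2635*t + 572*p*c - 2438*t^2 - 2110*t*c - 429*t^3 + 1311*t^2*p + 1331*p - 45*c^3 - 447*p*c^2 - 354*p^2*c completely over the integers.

-(11*t - 4*p - 3*c + 3)*(13*t - 9*p - c + 14)*(3*t - 6*p + 15*c + 13)

Group: 13*t*(-33*t^2 + 78*t*p - 156*t*c - 152*t - 24*p^2 + 42*p*c + 70*p + 45*c^2 - 6*c - 39) + (-9*p - c + 14)*(-33*t^2 + 78*t*p - 156*t*c - 152*t - 24*p^2 + 42*p*c + 70*p + 45*c^2 - 6*c - 39); both groups contain (-33*t^2 + 78*t*p - 156*t*c - 152*t - 24*p^2 + 42*p*c + 70*p + 45*c^2 - 6*c - 39), so (13*t - 9*p - c + 14) is a factor with cofactor -33*t^2 + 78*t*p - 156*t*c - 152*t - 24*p^2 + 42*p*c + 70*p + 45*c^2 - 6*c - 39.
The cofactor groups again: -33*t^2 + 78*t*p - 156*t*c - 152*t - 24*p^2 + 42*p*c + 70*p + 45*c^2 - 6*c - 39 = -3*t*(11*t - 4*p - 3*c + 3) + (6*p - 15*c - 13)*(11*t - 4*p - 3*c + 3); both groups contain (11*t - 4*p - 3*c + 3), giving -(3*t - 6*p + 15*c + 13)*(11*t - 4*p - 3*c + 3).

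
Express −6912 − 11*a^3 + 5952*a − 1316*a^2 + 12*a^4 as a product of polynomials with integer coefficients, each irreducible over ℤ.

Trying the rational-root candidates, a = 8 is a root, so (a − 8) divides it; the quotient is 12*a^3 + 85*a^2 − 636*a + 864.
Then a = −12 is a root, so (a + 12) is a factor; dividing leaves 12*a^2 − 59*a + 72.
The remaining quadratic factors as (4*a − 9)(3*a − 8).

(3*a − 8)*(4*a − 9)*(a + 12)*(a − 8)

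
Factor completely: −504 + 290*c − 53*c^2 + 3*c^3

(3*c − 14)*(c − 4)*(c − 9)

Trying the rational-root candidates, c = 14/3 is a root, so (3*c − 14) is a factor; dividing leaves c^2 − 13*c + 36.
The remaining quadratic factors as (c − 9)(c − 4).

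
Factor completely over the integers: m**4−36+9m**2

Substitute u = m**2 to get a quadratic in u, then factor.
m**2+12 is irreducible over ℤ (always positive, so no real roots).
m**2−3 is irreducible over ℤ (3 is not a perfect square).

(m**2+12)(m**2−3)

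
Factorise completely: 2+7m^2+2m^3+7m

Among the possible rational roots, m = −1/2 is a root, so (2m+1) is a factor; dividing leaves m^2+3m+2.
The remaining quadratic factors as (m+2)(m+1).

(2m+1)(m+1)(m+2)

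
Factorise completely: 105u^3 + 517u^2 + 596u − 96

(3u + 8)(5u + 12)(7u − 1)

Trying the rational-root candidates, u = 1/7 is a root, so (7u − 1) divides it; the quotient is 15u^2 + 76u + 96.
The remaining quadratic factors as (5u + 12)(3u + 8).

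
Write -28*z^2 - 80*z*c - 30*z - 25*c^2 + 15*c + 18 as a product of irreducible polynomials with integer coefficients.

-(14*z + 5*c - 6)*(2*z + 5*c + 3)

Group: -2*z*(14*z + 5*c - 6) + (-5*c - 3)*(14*z + 5*c - 6); both groups contain (14*z + 5*c - 6).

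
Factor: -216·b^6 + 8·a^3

8·(a - 3·b^2)·(a^2 + 3·a·b^2 + 9·b^4)

Factor out 8 first: what remains is a^3 - 27·b^6.
Recognize a difference of cubes with the parts a and 3·b^2.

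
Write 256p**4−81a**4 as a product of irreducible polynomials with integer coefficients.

Difference of squares twice: with A = 4p and B = 3a, A⁴ − B⁴ = (A² − B²)(A² + B²), and A² − B² factors again.

(4p−3a)(4p+3a)(16p**2+9a**2)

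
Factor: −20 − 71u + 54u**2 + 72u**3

(3u + 4)(4u + 1)(6u − 5)

Testing divisors of the constant over divisors of the leading coefficient, u = 5/6 is a root, giving the factor (6u − 5) and quotient 12u**2 + 19u + 4.
The remaining quadratic factors as (3u + 4)(4u + 1).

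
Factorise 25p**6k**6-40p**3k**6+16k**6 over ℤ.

k**6(5p**3-4)**2

Factor out k**6 first: what remains is 25p**6-40p**3+16.
Recognize a perfect-square trinomial with the parts 5p**3 and 4.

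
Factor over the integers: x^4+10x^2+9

(x^2+1)(x^2+9)

Substitute u = x^2 to get a quadratic in u, then factor.
x^2+9 is irreducible over ℤ (sum of squares).
x^2+1 is irreducible over ℤ (sum of squares).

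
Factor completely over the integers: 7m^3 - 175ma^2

7m(m - 5a)(m + 5a)

Every term has a factor of 7m. Then m^2 - 25a^2 = (m)² − (5a)².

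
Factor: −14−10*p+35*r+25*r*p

Group as (25*r*p+35*r) + (−10*p−14) = 5*r*(5*p+7) − 2*(5*p+7).
Both groups share the factor (5*p+7).

(5*p+7)*(5*r−2)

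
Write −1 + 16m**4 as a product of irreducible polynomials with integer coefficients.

Difference of squares twice: with A = 2m and B = 1, A⁴ − B⁴ = (A² − B²)(A² + B²), and A² − B² factors again.

(2m + 1)(2m − 1)(4m**2 + 1)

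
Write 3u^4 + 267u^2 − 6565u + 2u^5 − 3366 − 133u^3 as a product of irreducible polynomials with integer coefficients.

(2u + 1)(u + 11)(u − 9)(u^2 − u + 34)

Among the possible rational roots, u = −1/2 is a root, so (2u + 1) divides it; the quotient is u^4 + u^3 − 67u^2 + 167u − 3366.
Then u = −11 is a root, so (u + 11) divides it; the quotient is u^3 − 10u^2 + 43u − 306.
Next, u = 9 is a root, giving the factor (u − 9) and quotient u^2 − u + 34.
The quadratic u^2 − u + 34 has discriminant −135 < 0 and is irreducible over ℤ.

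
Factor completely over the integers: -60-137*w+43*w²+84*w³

Trying the rational-root candidates, w = -3/7 is a root, so (7*w+3) divides it; the quotient is 12*w²+w-20.
The remaining quadratic factors as (4*w-5)(3*w+4).

(3*w+4)*(4*w-5)*(7*w+3)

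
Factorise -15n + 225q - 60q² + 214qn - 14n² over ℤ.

-(4q - 14n - 15)(15q - n)

Group: -4q(15q - n) + (14n + 15)(15q - n); both groups contain (15q - n).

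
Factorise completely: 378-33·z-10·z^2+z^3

Among the possible rational roots, z = -6 is a root, so (z+6) is a factor; dividing leaves z^2-16·z+63.
The remaining quadratic factors as (z-7)(z-9).

(z+6)·(z-7)·(z-9)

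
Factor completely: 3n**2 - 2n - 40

(3n + 10)(n - 4)

Need a pair with product 3·(-40) = -120 and sum -2: that's 10 and -12.
Split the middle term: 3n**2 + 10n - 12n - 40 = n(3n + 10) - 4(3n + 10).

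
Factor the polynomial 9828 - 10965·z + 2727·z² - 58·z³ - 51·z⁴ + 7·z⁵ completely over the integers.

(7·z - 9)·(z + 7)·(z - 4)·(z² - 9·z + 39)

Trying the rational-root candidates, z = 9/7 is a root, so (7·z - 9) divides it; the quotient is z⁴ - 6·z³ - 16·z² + 369·z - 1092.
Then z = -7 is a root, so (z + 7) divides it; the quotient is z³ - 13·z² + 75·z - 156.
Continuing, z = 4 is a root, giving the factor (z - 4) and quotient z² - 9·z + 39.
The quadratic z² - 9·z + 39 has discriminant -75 < 0 and is irreducible over ℤ.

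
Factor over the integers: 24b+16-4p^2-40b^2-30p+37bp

Group: -8b(5b-4p+2) + (p+8)(5b-4p+2); both groups contain (5b-4p+2).

-(5b-4p+2)(8b-p-8)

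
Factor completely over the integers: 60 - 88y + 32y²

4(2y - 3)(4y - 5)

Pull out the common factor 4, then factor the remaining trinomial.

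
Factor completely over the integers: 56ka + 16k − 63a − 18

(7a + 2)(8k − 9)

Group as (56ka + 16k) + (−63a − 18) = 8k(7a + 2) − 9(7a + 2).
Both groups share the factor (7a + 2).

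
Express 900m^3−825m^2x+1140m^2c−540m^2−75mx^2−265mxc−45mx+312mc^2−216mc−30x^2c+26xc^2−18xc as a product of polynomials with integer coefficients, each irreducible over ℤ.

(12m+x)(15m−15x+13c−9)(5m+2c)

Group: 5m(180m^2−165mx+156mc−108m−15x^2+13xc−9x) + 2c(180m^2−165mx+156mc−108m−15x^2+13xc−9x); both groups contain (180m^2−165mx+156mc−108m−15x^2+13xc−9x), so (5m+2c) is a factor with cofactor 180m^2−165mx+156mc−108m−15x^2+13xc−9x.
The cofactor groups again: 180m^2−165mx+156mc−108m−15x^2+13xc−9x = 12m(15m−15x+13c−9) + x(15m−15x+13c−9); both groups contain (15m−15x+13c−9), giving (12m+x)(15m−15x+13c−9).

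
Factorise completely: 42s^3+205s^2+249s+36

Trying the rational-root candidates, s = -3 is a root, so (s+3) divides it; the quotient is 42s^2+79s+12.
The remaining quadratic factors as (6s+1)(7s+12).

(6s+1)(7s+12)(s+3)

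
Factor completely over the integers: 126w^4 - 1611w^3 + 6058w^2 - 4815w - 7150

Trying the rational-root candidates, w = -5/7 is a root, so (7w + 5) is a factor; dividing leaves 18w^3 - 243w^2 + 1039w - 1430.
Continuing, w = 11/3 is a root, giving the factor (3w - 11) and quotient 6w^2 - 59w + 130.
The remaining quadratic factors as (3w - 10)(2w - 13).

(2w - 13)(3w - 10)(3w - 11)(7w + 5)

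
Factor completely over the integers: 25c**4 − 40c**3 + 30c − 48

Group as (25c**4 + 30c) + (−40c**3 − 48) = 5c(5c**3 + 6) − 8(5c**3 + 6).
Both groups share the factor (5c**3 + 6).

(5c − 8)(5c**3 + 6)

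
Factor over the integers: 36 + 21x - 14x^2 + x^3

(x + 1)(x - 12)(x - 3)

By the rational root theorem, x = -1 is a root, giving the factor (x + 1) and quotient x^2 - 15x + 36.
The remaining quadratic factors as (x - 12)(x - 3).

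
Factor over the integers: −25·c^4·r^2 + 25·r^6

Pull out the common factor 25·r^2, leaving −c^4 + r^4.
Recognize a difference of squares with the parts r^2 and c^2.
−c^2 + r^2 is again a difference of squares: (−c + r)·(c + r).

−25·r^2·(c + r)·(c − r)·(c^2 + r^2)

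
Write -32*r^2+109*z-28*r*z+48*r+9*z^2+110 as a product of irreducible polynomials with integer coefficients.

-(4*r-z-11)*(8*r+9*z+10)

Group: -8*r*(4*r-z-11) + (-9*z-10)*(4*r-z-11); both groups contain (4*r-z-11).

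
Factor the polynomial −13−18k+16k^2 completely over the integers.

Need a pair with product 16·(−13) = −208 and sum −18: that's −26 and 8.
Split the middle term: 16k^2−26k + 8k−13 = 2k(8k−13) + (8k−13).

(2k+1)(8k−13)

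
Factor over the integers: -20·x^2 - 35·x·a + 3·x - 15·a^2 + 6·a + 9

-(4·x + 3·a - 3)·(5·x + 5·a + 3)

Group: -4·x·(5·x + 5·a + 3) + (-3·a + 3)·(5·x + 5·a + 3); both groups contain (5·x + 5·a + 3).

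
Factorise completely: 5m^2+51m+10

Need a pair with product 5·10 = 50 and sum 51: that's 1 and 50.
Split the middle term: 5m^2+m + 50m+10 = m(5m+1) + 10(5m+1).

(5m+1)(m+10)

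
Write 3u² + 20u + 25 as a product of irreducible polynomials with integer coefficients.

(3u + 5)(u + 5)

Need a pair with product 3·25 = 75 and sum 20: that's 15 and 5.
Split the middle term: 3u² + 15u + 5u + 25 = 3u(u + 5) + 5(u + 5).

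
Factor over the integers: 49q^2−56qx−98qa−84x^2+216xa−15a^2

(7q+6x−15a)(7q−14x+a)

Group: 7q(7q+6x−15a) + (−14x+a)(7q+6x−15a); both groups contain (7q+6x−15a).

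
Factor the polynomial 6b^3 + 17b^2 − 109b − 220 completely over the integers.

(6b + 11)(b + 5)(b − 4)

Testing divisors of the constant over divisors of the leading coefficient, b = 4 is a root, giving the factor (b − 4) and quotient 6b^2 + 41b + 55.
The remaining quadratic factors as (6b + 11)(b + 5).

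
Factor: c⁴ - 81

(c + 3)(c - 3)(c² + 9)

(c)⁴ − (3)⁴ = ((c)² − (3)²)((c)² + (3)²); the first factor splits again, the second (c² + 9) is irreducible.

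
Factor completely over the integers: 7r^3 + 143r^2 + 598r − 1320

Among the possible rational roots, r = −12 is a root, so (r + 12) is a factor; dividing leaves 7r^2 + 59r − 110.
The remaining quadratic factors as (7r − 11)(r + 10).

(7r − 11)(r + 10)(r + 12)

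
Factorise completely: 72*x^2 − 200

8*(3*x + 5)*(3*x − 5)

Factor out 8, leaving 9*x^2 − 25, which is a difference of two squares.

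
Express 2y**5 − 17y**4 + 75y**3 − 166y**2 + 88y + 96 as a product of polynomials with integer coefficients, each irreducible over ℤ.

By the rational root theorem, y = 2 is a root, so (y − 2) is a factor; dividing leaves 2y**4 − 13y**3 + 49y**2 − 68y − 48.
Continuing, y = 3 is a root, giving the factor (y − 3) and quotient 2y**3 − 7y**2 + 28y + 16.
Then y = −1/2 is a root, giving the factor (2y + 1) and quotient y**2 − 4y + 16.
The quadratic y**2 − 4y + 16 has discriminant −48 < 0 and is irreducible over ℤ.

(2y + 1)(y − 2)(y − 3)(y**2 − 4y + 16)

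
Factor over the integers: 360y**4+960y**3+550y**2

Pull out the common factor 10y**2, then factor the remaining trinomial.

10y**2(6y+11)(6y+5)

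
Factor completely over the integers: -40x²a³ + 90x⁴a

10ax²(3x - 2a)(3x + 2a)

Pull out the common factor 10x²a; 9x² - 4a² is a difference of squares.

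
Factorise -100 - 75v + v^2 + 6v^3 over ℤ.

(2v + 5)(3v + 5)(v - 4)

Among the possible rational roots, v = -5/2 is a root, so (2v + 5) is a factor; dividing leaves 3v^2 - 7v - 20.
The remaining quadratic factors as (3v + 5)(v - 4).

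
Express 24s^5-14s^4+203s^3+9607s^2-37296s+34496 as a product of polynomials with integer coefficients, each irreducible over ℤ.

By the rational root theorem, s = 7/4 is a root, so (4s-7) divides it; the quotient is 6s^4+7s^3+63s^2+2512s-4928.
Then s = 11/6 is a root, so (6s-11) is a factor; dividing leaves s^3+3s^2+16s+448.
Continuing, s = -8 is a root, so (s+8) divides it; the quotient is s^2-5s+56.
The quadratic s^2-5s+56 has discriminant -199 < 0 and is irreducible over ℤ.

(4s-7)(6s-11)(s+8)(s^2-5s+56)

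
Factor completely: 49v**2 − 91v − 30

Need a pair with product 49·(−30) = −1470 and sum −91: that's −105 and 14.
Split the middle term: 49v**2 − 105v + 14v − 30 = 7v(7v − 15) + 2(7v − 15).

(7v + 2)(7v − 15)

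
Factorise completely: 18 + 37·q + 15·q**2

Need a pair with product 15·18 = 270 and sum 37: that's 10 and 27.
Split the middle term: 15·q**2 + 10·q + 27·q + 18 = 5·q·(3·q + 2) + 9·(3·q + 2).

(3·q + 2)·(5·q + 9)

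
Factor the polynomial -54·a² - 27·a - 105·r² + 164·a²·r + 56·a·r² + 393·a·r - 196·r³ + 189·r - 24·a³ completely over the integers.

-(4·a - 4·r + 3)·(6·a + 7·r + 9)·(a - 7·r)

Group: 6·a·(-4·a² + 32·a·r - 3·a - 28·r² + 21·r) + (7·r + 9)·(-4·a² + 32·a·r - 3·a - 28·r² + 21·r); both groups contain (-4·a² + 32·a·r - 3·a - 28·r² + 21·r), so (6·a + 7·r + 9) is a factor with cofactor -4·a² + 32·a·r - 3·a - 28·r² + 21·r.
The cofactor groups again: -4·a² + 32·a·r - 3·a - 28·r² + 21·r = -a·(4·a - 4·r + 3) + 7·r·(4·a - 4·r + 3); both groups contain (4·a - 4·r + 3), giving -(a - 7·r)·(4·a - 4·r + 3).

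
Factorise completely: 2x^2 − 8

2(x + 2)(x − 2)

Pull out the common factor 2; x^2 − 4 is a difference of squares.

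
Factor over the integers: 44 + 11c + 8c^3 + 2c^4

(c + 4)(2c^3 + 11)

Group as (2c^4 + 11c) + (8c^3 + 44) = c(2c^3 + 11) + 4(2c^3 + 11).
Both groups share the factor (2c^3 + 11).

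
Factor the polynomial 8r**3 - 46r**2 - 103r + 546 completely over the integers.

(2r + 7)(4r - 13)(r - 6)

By the rational root theorem, r = 13/4 is a root, giving the factor (4r - 13) and quotient 2r**2 - 5r - 42.
The remaining quadratic factors as (2r + 7)(r - 6).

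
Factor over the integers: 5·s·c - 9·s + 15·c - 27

Group as (5·s·c - 9·s) + (15·c - 27) = s·(5·c - 9) + 3·(5·c - 9).
Both groups share the factor (5·c - 9).

(5·c - 9)·(s + 3)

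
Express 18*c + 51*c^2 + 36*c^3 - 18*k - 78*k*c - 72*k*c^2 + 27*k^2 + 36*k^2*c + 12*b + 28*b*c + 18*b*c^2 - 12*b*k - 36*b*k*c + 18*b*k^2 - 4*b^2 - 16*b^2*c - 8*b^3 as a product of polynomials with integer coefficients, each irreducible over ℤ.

-(2*b - 3*k + 3*c)*(2*b + 4*c + 3)*(2*b + 3*k - 3*c - 2)

Group: 2*b*(-4*b^2 + 6*b*k - 14*b*c - 6*b + 12*k*c + 9*k - 12*c^2 - 9*c) + (3*k - 3*c - 2)*(-4*b^2 + 6*b*k - 14*b*c - 6*b + 12*k*c + 9*k - 12*c^2 - 9*c); both groups contain (-4*b^2 + 6*b*k - 14*b*c - 6*b + 12*k*c + 9*k - 12*c^2 - 9*c), so (2*b + 3*k - 3*c - 2) is a factor with cofactor -4*b^2 + 6*b*k - 14*b*c - 6*b + 12*k*c + 9*k - 12*c^2 - 9*c.
The cofactor groups again: -4*b^2 + 6*b*k - 14*b*c - 6*b + 12*k*c + 9*k - 12*c^2 - 9*c = -2*b*(2*b - 3*k + 3*c) + (-4*c - 3)*(2*b - 3*k + 3*c); both groups contain (2*b - 3*k + 3*c), giving -(2*b + 4*c + 3)*(2*b - 3*k + 3*c).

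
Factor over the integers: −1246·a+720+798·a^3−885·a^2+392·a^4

By the rational root theorem, a = 1/2 is a root, giving the factor (2·a−1) and quotient 196·a^3+497·a^2−194·a−720.
Continuing, a = −9/4 is a root, so (4·a+9) is a factor; dividing leaves 49·a^2+14·a−80.
The remaining quadratic factors as (7·a+10)(7·a−8).

(2·a−1)·(4·a+9)·(7·a+10)·(7·a−8)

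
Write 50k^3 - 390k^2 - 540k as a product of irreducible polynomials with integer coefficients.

10k(5k + 6)(k - 9)

Pull out the common factor 10k, then factor the remaining trinomial.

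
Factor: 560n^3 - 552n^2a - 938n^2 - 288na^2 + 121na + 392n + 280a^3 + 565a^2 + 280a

Group: 7n(80n^2 - 136na - 134n + 56a^2 + 113a + 56) + 5a(80n^2 - 136na - 134n + 56a^2 + 113a + 56); both groups contain (80n^2 - 136na - 134n + 56a^2 + 113a + 56), so (7n + 5a) is a factor with cofactor 80n^2 - 136na - 134n + 56a^2 + 113a + 56.
The cofactor groups again: 80n^2 - 136na - 134n + 56a^2 + 113a + 56 = 10n(8n - 8a - 7) + (-7a - 8)(8n - 8a - 7); both groups contain (8n - 8a - 7), giving (10n - 7a - 8)(8n - 8a - 7).

(10n - 7a - 8)(8n - 8a - 7)(7n + 5a)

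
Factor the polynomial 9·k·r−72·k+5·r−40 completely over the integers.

(9·k+5)·(r−8)

Group as (9·k·r−72·k) + (5·r−40) = 9·k·(r−8) + 5·(r−8).
Both groups share the factor (r−8).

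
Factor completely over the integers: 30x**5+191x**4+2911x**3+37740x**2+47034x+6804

Among the possible rational roots, x = -9 is a root, giving the factor (x+9) and quotient 30x**4-79x**3+3622x**2+5142x+756.
Continuing, x = -6/5 is a root, so (5x+6) is a factor; dividing leaves 6x**3-23x**2+752x+126.
Then x = -1/6 is a root, giving the factor (6x+1) and quotient x**2-4x+126.
The quadratic x**2-4x+126 has discriminant -488 < 0 and is irreducible over ℤ.

(5x+6)(6x+1)(x+9)(x**2-4x+126)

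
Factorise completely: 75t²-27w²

Every term has a factor of 3. Then 25t²-9w² = (5t)² − (3w)².

3(5t+3w)(5t-3w)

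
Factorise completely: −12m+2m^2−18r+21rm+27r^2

Group: 3r(9r+m−6) + 2m(9r+m−6); both groups contain (9r+m−6).

(3r+2m)(9r+m−6)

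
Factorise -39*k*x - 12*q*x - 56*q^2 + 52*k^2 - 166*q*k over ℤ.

-(14*q - 4*k + 3*x)*(4*q + 13*k)

Group: -4*q*(14*q - 4*k + 3*x) - 13*k*(14*q - 4*k + 3*x); both groups contain (14*q - 4*k + 3*x).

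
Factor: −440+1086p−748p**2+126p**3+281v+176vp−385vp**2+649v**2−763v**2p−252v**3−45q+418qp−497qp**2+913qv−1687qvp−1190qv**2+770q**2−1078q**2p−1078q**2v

−(11q+9v−2p+8)(7v+7p−5)(14q+4v+9p−11)

Group: 14q(−77qv−77qp+55q−63v**2−49vp−11v+14p**2−66p+40) + (4v+9p−11)(−77qv−77qp+55q−63v**2−49vp−11v+14p**2−66p+40); both groups contain (−77qv−77qp+55q−63v**2−49vp−11v+14p**2−66p+40), so (14q+4v+9p−11) is a factor with cofactor −77qv−77qp+55q−63v**2−49vp−11v+14p**2−66p+40.
The cofactor groups again: −77qv−77qp+55q−63v**2−49vp−11v+14p**2−66p+40 = −7v(11q+9v−2p+8) + (−7p+5)(11q+9v−2p+8); both groups contain (11q+9v−2p+8), giving −(7v+7p−5)(11q+9v−2p+8).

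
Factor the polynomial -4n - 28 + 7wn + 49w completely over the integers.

(7w - 4)(n + 7)

Group as (7wn + 49w) + (-4n - 28) = 7w(n + 7) - 4(n + 7).
Both groups share the factor (n + 7).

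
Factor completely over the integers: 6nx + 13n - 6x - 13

(6x + 13)(n - 1)

Group as (6nx + 13n) + (-6x - 13) = n(6x + 13) - (6x + 13).
Both groups share the factor (6x + 13).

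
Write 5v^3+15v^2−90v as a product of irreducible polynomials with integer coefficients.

5v(v+6)(v−3)

Pull out the common factor 5v, then factor the remaining trinomial.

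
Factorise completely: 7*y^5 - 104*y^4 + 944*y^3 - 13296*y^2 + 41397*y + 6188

Trying the rational-root candidates, y = 13 is a root, giving the factor (y - 13) and quotient 7*y^4 - 13*y^3 + 775*y^2 - 3221*y - 476.
Next, y = -1/7 is a root, giving the factor (7*y + 1) and quotient y^3 - 2*y^2 + 111*y - 476.
Next, y = 4 is a root, giving the factor (y - 4) and quotient y^2 + 2*y + 119.
The quadratic y^2 + 2*y + 119 has discriminant -472 < 0 and is irreducible over ℤ.

(7*y + 1)*(y - 13)*(y - 4)*(y^2 + 2*y + 119)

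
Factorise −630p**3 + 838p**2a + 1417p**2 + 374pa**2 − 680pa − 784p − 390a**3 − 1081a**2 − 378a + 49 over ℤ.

−(9p − 13a − 7)(5p − 3a − 7)(14p + 10a − 1)

Group: 5p(−126p**2 + 92pa + 107p + 130a**2 + 57a − 7) + (−3a − 7)(−126p**2 + 92pa + 107p + 130a**2 + 57a − 7); both groups contain (−126p**2 + 92pa + 107p + 130a**2 + 57a − 7), so (5p − 3a − 7) is a factor with cofactor −126p**2 + 92pa + 107p + 130a**2 + 57a − 7.
The cofactor groups again: −126p**2 + 92pa + 107p + 130a**2 + 57a − 7 = −14p(9p − 13a − 7) + (−10a + 1)(9p − 13a − 7); both groups contain (9p − 13a − 7), giving −(14p + 10a − 1)(9p − 13a − 7).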